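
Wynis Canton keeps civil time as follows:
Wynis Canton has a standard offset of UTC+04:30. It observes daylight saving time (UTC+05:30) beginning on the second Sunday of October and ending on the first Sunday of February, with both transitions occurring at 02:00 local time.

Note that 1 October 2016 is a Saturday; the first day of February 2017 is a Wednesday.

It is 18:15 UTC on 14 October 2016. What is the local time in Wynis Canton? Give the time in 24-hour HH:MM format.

23:45

1 October 2016 is a Saturday, so the first Sunday is October 2 and the second is October 9.
1 February 2017 is a Wednesday, so the first Sunday is February 5.
At the standard offset (UTC+04:30), 18:15 UTC + 4h30m = 22:45 Wynis Canton standard time.
The standard-time date in Wynis Canton, 14 October 2016, lies within the daylight-saving period (9 October 2016 – 5 February 2017), so Wynis Canton is on daylight time, UTC+05:30.
18:15 UTC + 5h30m = 23:45 local.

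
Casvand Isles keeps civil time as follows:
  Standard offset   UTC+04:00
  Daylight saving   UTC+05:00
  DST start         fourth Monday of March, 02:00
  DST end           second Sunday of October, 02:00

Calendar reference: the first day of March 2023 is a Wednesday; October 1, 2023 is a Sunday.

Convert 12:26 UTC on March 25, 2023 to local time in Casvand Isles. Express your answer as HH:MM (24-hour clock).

1 March 2023 is a Wednesday, so the first Monday is March 6 and the fourth is March 27.
1 October 2023 is a Sunday, so the first Sunday is October 1 and the second is October 8.
At the standard offset (UTC+04:00), 12:26 UTC + 4h = 16:26 Casvand Isles standard time.
The standard-time date in Casvand Isles, March 25, 2023, is outside the daylight-saving period (27 March – 8 October), so Casvand Isles is on standard time, UTC+04:00.
12:26 UTC + 4h = 16:26 local.

16:26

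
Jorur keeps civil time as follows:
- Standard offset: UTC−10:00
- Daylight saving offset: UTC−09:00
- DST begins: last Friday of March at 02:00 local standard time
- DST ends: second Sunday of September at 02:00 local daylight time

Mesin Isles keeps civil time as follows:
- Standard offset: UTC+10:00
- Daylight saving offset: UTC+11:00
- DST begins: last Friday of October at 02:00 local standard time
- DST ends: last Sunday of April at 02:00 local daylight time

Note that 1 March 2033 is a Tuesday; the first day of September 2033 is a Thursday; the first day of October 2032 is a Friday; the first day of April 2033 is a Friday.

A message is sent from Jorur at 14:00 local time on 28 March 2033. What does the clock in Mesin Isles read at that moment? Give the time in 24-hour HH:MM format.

10:00

1 March 2033 is a Tuesday, so Fridays fall on 4, 11, 18, 25; the last is March 25.
1 September 2033 is a Thursday, so the first Sunday is September 4 and the second is September 11.
28 March 2033 falls between 25 March and 11 September, so daylight saving is in effect and Jorur is at UTC−09:00.
14:00 Jorur + 9h = 23:00 UTC.
1 October 2032 is a Friday, so Fridays fall on 1, 8, 15, 22, 29; the last is October 29.
1 April 2033 is a Friday, so Sundays fall on 3, 10, 17, 24; the last is April 24.
At the standard offset (UTC+10:00), 23:00 UTC + 10h = 09:00 Mesin Isles standard time (rolling into the next day, 29 March 2033).
Daylight saving runs 29 October 2032 – 24 April 2033; the standard-time date in Mesin Isles, 29 March 2033, is inside that window, so Mesin Isles is at UTC+11:00.
23:00 UTC + 11h = 10:00 Mesin Isles (rolling into the next day, 29 March 2033).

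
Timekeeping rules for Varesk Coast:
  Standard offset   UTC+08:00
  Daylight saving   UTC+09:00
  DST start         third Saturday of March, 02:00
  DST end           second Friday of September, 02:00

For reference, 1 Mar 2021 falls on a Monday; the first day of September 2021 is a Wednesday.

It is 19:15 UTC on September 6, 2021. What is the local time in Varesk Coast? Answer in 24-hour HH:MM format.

04:15

1 March 2021 is a Monday, so the first Saturday is March 6 and the third is March 20.
1 September 2021 is a Wednesday, so the first Friday is September 3 and the second is September 10.
At the standard offset (UTC+08:00), 19:15 UTC + 8h = 03:15 Varesk Coast standard time (rolling into the next day, 7 September 2021).
The standard-time date in Varesk Coast, September 7, 2021, falls between 20 March and 10 September, so daylight saving is in effect and Varesk Coast is at UTC+09:00.
19:15 UTC + 9h = 04:15 local (rolling into the next day, 7 September 2021).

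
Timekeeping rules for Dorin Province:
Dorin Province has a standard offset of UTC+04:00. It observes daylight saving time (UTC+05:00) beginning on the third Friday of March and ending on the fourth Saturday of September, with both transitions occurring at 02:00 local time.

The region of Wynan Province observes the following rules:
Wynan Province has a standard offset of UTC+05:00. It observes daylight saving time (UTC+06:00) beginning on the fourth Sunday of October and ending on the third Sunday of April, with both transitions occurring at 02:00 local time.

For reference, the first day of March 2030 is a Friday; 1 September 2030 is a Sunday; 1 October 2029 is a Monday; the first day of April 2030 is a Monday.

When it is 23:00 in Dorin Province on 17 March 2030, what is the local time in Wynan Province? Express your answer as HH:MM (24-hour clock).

1 March 2030 is a Friday, so the first Friday is March 1 and the third is March 15.
1 September 2030 is a Sunday, so the first Saturday is September 7 and the fourth is September 28.
17 March 2030 lies within the daylight-saving period (15 March – 28 September), so Dorin Province is on daylight time, UTC+05:00.
23:00 Dorin Province − 5h = 18:00 UTC.
1 October 2029 is a Monday, so the first Sunday is October 7 and the fourth is October 28.
1 April 2030 is a Monday, so the first Sunday is April 7 and the third is April 21.
At the standard offset (UTC+05:00), 18:00 UTC + 5h = 23:00 Wynan Province standard time.
Daylight saving runs 28 October 2029 – 21 April 2030; the standard-time date in Wynan Province, 17 March 2030, is inside that window, so Wynan Province is at UTC+06:00.
18:00 UTC + 6h = 00:00 Wynan Province (rolling into the next day, 18 March 2030).

00:00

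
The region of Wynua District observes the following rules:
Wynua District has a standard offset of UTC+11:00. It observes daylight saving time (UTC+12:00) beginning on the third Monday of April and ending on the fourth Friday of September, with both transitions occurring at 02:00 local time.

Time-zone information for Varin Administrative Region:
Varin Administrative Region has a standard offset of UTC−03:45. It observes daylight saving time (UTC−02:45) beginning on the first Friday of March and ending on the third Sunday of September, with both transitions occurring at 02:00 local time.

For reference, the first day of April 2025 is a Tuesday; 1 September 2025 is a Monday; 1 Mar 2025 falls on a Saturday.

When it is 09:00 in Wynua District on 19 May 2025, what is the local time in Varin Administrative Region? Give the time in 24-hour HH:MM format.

18:15

1 April 2025 is a Tuesday, so the first Monday is April 7 and the third is April 21.
1 September 2025 is a Monday, so the first Friday is September 5 and the fourth is September 26.
19 May 2025 falls between 21 April and 26 September, so daylight saving is in effect and Wynua District is at UTC+12:00.
09:00 Wynua District − 12h = 21:00 UTC (rolling into the previous day, 18 May 2025).
1 March 2025 is a Saturday, so the first Friday is March 7.
1 September 2025 is a Monday, so the first Sunday is September 7 and the third is September 21.
At the standard offset (UTC−03:45), 21:00 UTC − 3h45m = 17:15 Varin Administrative Region standard time.
The standard-time date in Varin Administrative Region, 18 May 2025, lies within the daylight-saving period (7 March – 21 September), so Varin Administrative Region is on daylight time, UTC−02:45.
21:00 UTC − 2h45m = 18:15 Varin Administrative Region.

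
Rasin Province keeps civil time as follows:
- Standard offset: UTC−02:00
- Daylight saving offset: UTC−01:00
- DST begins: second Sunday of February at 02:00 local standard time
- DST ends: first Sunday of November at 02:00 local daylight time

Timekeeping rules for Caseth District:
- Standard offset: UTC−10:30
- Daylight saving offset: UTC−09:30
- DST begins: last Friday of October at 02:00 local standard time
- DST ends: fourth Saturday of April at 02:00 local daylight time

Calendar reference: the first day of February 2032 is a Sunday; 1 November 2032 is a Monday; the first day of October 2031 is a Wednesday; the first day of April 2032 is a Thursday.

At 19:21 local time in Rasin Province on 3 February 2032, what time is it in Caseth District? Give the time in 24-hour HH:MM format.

1 February 2032 is a Sunday, so the first Sunday is February 1 and the second is February 8.
1 November 2032 is a Monday, so the first Sunday is November 7.
3 February 2032 does not fall between 8 February and 7 November, so daylight saving is not in effect and Rasin Province is at UTC−02:00.
19:21 Rasin Province + 2h = 21:21 UTC.
1 October 2031 is a Wednesday, so Fridays fall on 3, 10, 17, 24, 31; the last is October 31.
1 April 2032 is a Thursday, so the first Saturday is April 3 and the fourth is April 24.
At the standard offset (UTC−10:30), 21:21 UTC − 10h30m = 10:51 Caseth District standard time.
The standard-time date in Caseth District, 3 February 2032, lies within the daylight-saving period (31 October 2031 – 24 April 2032), so Caseth District is on daylight time, UTC−09:30.
21:21 UTC − 9h30m = 11:51 Caseth District.

11:51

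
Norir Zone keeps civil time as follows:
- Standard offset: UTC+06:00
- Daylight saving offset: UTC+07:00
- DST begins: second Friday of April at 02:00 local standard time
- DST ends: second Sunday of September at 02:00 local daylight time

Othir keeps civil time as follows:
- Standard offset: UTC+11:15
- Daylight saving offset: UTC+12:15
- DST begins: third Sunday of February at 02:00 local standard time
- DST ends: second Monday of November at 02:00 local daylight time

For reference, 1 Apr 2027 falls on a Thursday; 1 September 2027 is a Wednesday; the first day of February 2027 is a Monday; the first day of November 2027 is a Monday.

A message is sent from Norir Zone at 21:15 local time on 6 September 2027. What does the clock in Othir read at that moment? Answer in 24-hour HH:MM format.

1 April 2027 is a Thursday, so the first Friday is April 2 and the second is April 9.
1 September 2027 is a Wednesday, so the first Sunday is September 5 and the second is September 12.
6 September 2027 lies within the daylight-saving period (9 April – 12 September), so Norir Zone is on daylight time, UTC+07:00.
21:15 Norir Zone − 7h = 14:15 UTC.
1 February 2027 is a Monday, so the first Sunday is February 7 and the third is February 21.
1 November 2027 is a Monday, so the first Monday is November 1 and the second is November 8.
At the standard offset (UTC+11:15), 14:15 UTC + 11h15m = 01:30 Othir standard time (rolling into the next day, 7 September 2027).
The standard-time date in Othir, 7 September 2027, lies within the daylight-saving period (21 February – 8 November), so Othir is on daylight time, UTC+12:15.
14:15 UTC + 12h15m = 02:30 Othir (rolling into the next day, 7 September 2027).

02:30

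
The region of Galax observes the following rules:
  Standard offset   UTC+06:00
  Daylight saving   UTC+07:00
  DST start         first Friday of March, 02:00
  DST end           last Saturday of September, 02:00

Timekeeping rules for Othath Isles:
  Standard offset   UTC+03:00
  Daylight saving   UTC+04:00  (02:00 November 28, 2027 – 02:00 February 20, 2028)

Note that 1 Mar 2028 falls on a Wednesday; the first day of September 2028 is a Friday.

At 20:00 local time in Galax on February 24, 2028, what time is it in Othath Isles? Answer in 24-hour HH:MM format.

17:00

1 March 2028 is a Wednesday, so the first Friday is March 3.
1 September 2028 is a Friday, so Saturdays fall on 2, 9, 16, 23, 30; the last is September 30.
Daylight saving runs 3 March – 30 September; February 24, 2028 is outside that window, so Galax is on standard time at UTC+06:00.
20:00 Galax − 6h = 14:00 UTC.
At the standard offset (UTC+03:00), 14:00 UTC + 3h = 17:00 Othath Isles standard time.
Daylight saving runs 28 November 2027 – 20 February 2028; the standard-time date in Othath Isles, February 24, 2028, is outside that window, so Othath Isles is on standard time at UTC+03:00.
14:00 UTC + 3h = 17:00 Othath Isles.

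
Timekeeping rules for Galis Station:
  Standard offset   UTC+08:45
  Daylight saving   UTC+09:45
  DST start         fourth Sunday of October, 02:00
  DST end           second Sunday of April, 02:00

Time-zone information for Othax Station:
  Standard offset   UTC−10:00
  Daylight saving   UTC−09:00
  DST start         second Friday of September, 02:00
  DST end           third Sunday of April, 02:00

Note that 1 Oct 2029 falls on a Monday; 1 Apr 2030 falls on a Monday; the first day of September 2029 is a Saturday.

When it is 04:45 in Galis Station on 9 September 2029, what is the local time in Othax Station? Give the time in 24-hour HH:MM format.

10:00

1 October 2029 is a Monday, so the first Sunday is October 7 and the fourth is October 28.
1 April 2030 is a Monday, so the first Sunday is April 7 and the second is April 14.
Daylight saving runs 28 October 2029 – 14 April 2030; 9 September 2029 is outside that window, so Galis Station is on standard time at UTC+08:45.
04:45 Galis Station − 8h45m = 20:00 UTC (rolling into the previous day, 8 September 2029).
1 September 2029 is a Saturday, so the first Friday is September 7 and the second is September 14.
1 April 2030 is a Monday, so the first Sunday is April 7 and the third is April 21.
At the standard offset (UTC−10:00), 20:00 UTC − 10h = 10:00 Othax Station standard time.
Daylight saving runs 14 September 2029 – 21 April 2030; the standard-time date in Othax Station, 8 September 2029, is outside that window, so Othax Station is on standard time at UTC−10:00.
20:00 UTC − 10h = 10:00 Othax Station.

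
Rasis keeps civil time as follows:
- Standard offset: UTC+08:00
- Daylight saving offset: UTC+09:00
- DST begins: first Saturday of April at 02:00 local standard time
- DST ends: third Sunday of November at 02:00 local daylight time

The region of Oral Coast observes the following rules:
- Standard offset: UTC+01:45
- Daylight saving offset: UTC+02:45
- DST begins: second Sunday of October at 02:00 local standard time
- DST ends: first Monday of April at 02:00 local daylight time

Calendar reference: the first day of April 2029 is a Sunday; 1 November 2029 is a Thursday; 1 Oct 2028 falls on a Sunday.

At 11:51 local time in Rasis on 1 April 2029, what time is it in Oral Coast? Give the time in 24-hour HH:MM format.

06:36

1 April 2029 is a Sunday, so the first Saturday is April 7.
1 November 2029 is a Thursday, so the first Sunday is November 4 and the third is November 18.
1 April 2029 is outside the daylight-saving period (7 April – 18 November), so Rasis is on standard time, UTC+08:00.
11:51 Rasis − 8h = 03:51 UTC.
1 October 2028 is a Sunday, so the first Sunday is October 1 and the second is October 8.
1 April 2029 is a Sunday, so the first Monday is April 2.
At the standard offset (UTC+01:45), 03:51 UTC + 1h45m = 05:36 Oral Coast standard time.
The standard-time date in Oral Coast, 1 April 2029, lies within the daylight-saving period (8 October 2028 – 2 April 2029), so Oral Coast is on daylight time, UTC+02:45.
03:51 UTC + 2h45m = 06:36 Oral Coast.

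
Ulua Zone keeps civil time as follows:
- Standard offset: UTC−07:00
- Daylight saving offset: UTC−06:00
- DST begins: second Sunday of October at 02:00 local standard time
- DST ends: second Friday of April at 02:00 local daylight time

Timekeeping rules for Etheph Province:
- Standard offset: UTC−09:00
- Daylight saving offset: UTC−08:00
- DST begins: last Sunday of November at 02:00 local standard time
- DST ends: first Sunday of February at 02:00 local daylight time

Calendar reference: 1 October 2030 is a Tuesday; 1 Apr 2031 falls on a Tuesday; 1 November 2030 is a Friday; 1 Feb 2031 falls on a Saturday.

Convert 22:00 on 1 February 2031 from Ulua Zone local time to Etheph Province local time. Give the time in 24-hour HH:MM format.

1 October 2030 is a Tuesday, so the first Sunday is October 6 and the second is October 13.
1 April 2031 is a Tuesday, so the first Friday is April 4 and the second is April 11.
1 February 2031 lies within the daylight-saving period (13 October 2030 – 11 April 2031), so Ulua Zone is on daylight time, UTC−06:00.
22:00 Ulua Zone + 6h = 04:00 UTC (rolling into the next day, 2 February 2031).
1 November 2030 is a Friday, so Sundays fall on 3, 10, 17, 24; the last is November 24.
1 February 2031 is a Saturday, so the first Sunday is February 2.
At the standard offset (UTC−09:00), 04:00 UTC − 9h = 19:00 Etheph Province standard time (rolling into the previous day, 1 February 2031).
The standard-time date in Etheph Province, 1 February 2031, lies within the daylight-saving period (24 November 2030 – 2 February 2031), so Etheph Province is on daylight time, UTC−08:00.
04:00 UTC − 8h = 20:00 Etheph Province (rolling into the previous day, 1 February 2031).

20:00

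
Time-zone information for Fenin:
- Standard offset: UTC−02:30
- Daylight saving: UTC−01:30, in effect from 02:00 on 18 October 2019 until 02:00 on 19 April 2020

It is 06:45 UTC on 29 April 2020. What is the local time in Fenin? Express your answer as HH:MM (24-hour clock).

At the standard offset (UTC−02:30), 06:45 UTC − 2h30m = 04:15 Fenin standard time.
Daylight saving runs 18 October 2019 – 19 April 2020; the standard-time date in Fenin, 29 April 2020, is outside that window, so Fenin is on standard time at UTC−02:30.
06:45 UTC − 2h30m = 04:15 local.

04:15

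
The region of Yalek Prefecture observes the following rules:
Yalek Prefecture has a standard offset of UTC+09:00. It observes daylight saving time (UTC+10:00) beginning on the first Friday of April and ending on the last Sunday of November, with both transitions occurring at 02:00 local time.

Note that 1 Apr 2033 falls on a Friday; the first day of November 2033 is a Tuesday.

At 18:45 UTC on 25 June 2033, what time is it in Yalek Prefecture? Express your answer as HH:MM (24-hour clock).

1 April 2033 is a Friday, so the first Friday is April 1.
1 November 2033 is a Tuesday, so Sundays fall on 6, 13, 20, 27; the last is November 27.
At the standard offset (UTC+09:00), 18:45 UTC + 9h = 03:45 Yalek Prefecture standard time (rolling into the next day, 26 June 2033).
Daylight saving runs 1 April – 27 November; the standard-time date in Yalek Prefecture, 26 June 2033, is inside that window, so Yalek Prefecture is at UTC+10:00.
18:45 UTC + 10h = 04:45 local (rolling into the next day, 26 June 2033).

04:45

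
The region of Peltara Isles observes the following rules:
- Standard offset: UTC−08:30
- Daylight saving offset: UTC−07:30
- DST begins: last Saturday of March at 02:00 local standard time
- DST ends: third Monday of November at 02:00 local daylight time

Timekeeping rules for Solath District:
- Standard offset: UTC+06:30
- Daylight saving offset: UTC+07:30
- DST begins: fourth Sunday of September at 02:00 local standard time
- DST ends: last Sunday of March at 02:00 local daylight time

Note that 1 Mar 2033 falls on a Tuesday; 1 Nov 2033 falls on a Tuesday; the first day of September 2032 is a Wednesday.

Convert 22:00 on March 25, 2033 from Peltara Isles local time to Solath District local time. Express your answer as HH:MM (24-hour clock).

14:00

1 March 2033 is a Tuesday, so Saturdays fall on 5, 12, 19, 26; the last is March 26.
1 November 2033 is a Tuesday, so the first Monday is November 7 and the third is November 21.
March 25, 2033 does not fall between 26 March and 21 November, so daylight saving is not in effect and Peltara Isles is at UTC−08:30.
22:00 Peltara Isles + 8h30m = 06:30 UTC (rolling into the next day, 26 March 2033).
1 September 2032 is a Wednesday, so the first Sunday is September 5 and the fourth is September 26.
1 March 2033 is a Tuesday, so Sundays fall on 6, 13, 20, 27; the last is March 27.
At the standard offset (UTC+06:30), 06:30 UTC + 6h30m = 13:00 Solath District standard time.
The standard-time date in Solath District, March 26, 2033, falls between 26 September 2032 and 27 March 2033, so daylight saving is in effect and Solath District is at UTC+07:30.
06:30 UTC + 7h30m = 14:00 Solath District.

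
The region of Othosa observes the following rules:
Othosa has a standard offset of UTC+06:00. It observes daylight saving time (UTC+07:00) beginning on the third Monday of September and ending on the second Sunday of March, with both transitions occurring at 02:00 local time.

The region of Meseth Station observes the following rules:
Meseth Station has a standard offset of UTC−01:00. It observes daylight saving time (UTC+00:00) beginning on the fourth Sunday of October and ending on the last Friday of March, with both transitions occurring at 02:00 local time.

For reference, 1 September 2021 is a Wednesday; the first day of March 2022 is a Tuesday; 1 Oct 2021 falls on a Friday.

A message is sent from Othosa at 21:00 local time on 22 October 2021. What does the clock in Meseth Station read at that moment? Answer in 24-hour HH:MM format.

1 September 2021 is a Wednesday, so the first Monday is September 6 and the third is September 20.
1 March 2022 is a Tuesday, so the first Sunday is March 6 and the second is March 13.
22 October 2021 falls between 20 September 2021 and 13 March 2022, so daylight saving is in effect and Othosa is at UTC+07:00.
21:00 Othosa − 7h = 14:00 UTC.
1 October 2021 is a Friday, so the first Sunday is October 3 and the fourth is October 24.
1 March 2022 is a Tuesday, so Fridays fall on 4, 11, 18, 25; the last is March 25.
At the standard offset (UTC−01:00), 14:00 UTC − 1h = 13:00 Meseth Station standard time.
The standard-time date in Meseth Station, 22 October 2021, does not fall between 24 October 2021 and 25 March 2022, so daylight saving is not in effect and Meseth Station is at UTC−01:00.
14:00 UTC − 1h = 13:00 Meseth Station.

13:00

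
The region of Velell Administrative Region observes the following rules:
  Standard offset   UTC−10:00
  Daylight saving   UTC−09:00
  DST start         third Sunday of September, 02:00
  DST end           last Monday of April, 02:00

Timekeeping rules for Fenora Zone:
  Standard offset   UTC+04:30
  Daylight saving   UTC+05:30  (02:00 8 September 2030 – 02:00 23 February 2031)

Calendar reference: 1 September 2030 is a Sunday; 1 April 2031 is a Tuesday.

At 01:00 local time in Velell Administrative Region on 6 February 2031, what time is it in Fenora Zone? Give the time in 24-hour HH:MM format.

1 September 2030 is a Sunday, so the first Sunday is September 1 and the third is September 15.
1 April 2031 is a Tuesday, so Mondays fall on 7, 14, 21, 28; the last is April 28.
Daylight saving runs 15 September 2030 – 28 April 2031; 6 February 2031 is inside that window, so Velell Administrative Region is at UTC−09:00.
01:00 Velell Administrative Region + 9h = 10:00 UTC.
At the standard offset (UTC+04:30), 10:00 UTC + 4h30m = 14:30 Fenora Zone standard time.
The standard-time date in Fenora Zone, 6 February 2031, falls between 8 September 2030 and 23 February 2031, so daylight saving is in effect and Fenora Zone is at UTC+05:30.
10:00 UTC + 5h30m = 15:30 Fenora Zone.

15:30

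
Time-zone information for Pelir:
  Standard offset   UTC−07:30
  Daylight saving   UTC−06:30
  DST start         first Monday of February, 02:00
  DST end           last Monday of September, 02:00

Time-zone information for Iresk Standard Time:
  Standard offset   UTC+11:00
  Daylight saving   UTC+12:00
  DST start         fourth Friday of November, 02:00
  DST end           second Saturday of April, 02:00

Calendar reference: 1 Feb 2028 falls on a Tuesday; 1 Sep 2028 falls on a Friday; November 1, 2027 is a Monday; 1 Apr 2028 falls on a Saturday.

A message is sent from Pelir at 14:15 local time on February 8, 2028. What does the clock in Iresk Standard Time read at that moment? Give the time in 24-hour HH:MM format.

1 February 2028 is a Tuesday, so the first Monday is February 7.
1 September 2028 is a Friday, so Mondays fall on 4, 11, 18, 25; the last is September 25.
February 8, 2028 falls between 7 February and 25 September, so daylight saving is in effect and Pelir is at UTC−06:30.
14:15 Pelir + 6h30m = 20:45 UTC.
1 November 2027 is a Monday, so the first Friday is November 5 and the fourth is November 26.
1 April 2028 is a Saturday, so the first Saturday is April 1 and the second is April 8.
At the standard offset (UTC+11:00), 20:45 UTC + 11h = 07:45 Iresk Standard Time standard time (rolling into the next day, 9 February 2028).
Daylight saving runs 26 November 2027 – 8 April 2028; the standard-time date in Iresk Standard Time, February 9, 2028, is inside that window, so Iresk Standard Time is at UTC+12:00.
20:45 UTC + 12h = 08:45 Iresk Standard Time (rolling into the next day, 9 February 2028).

08:45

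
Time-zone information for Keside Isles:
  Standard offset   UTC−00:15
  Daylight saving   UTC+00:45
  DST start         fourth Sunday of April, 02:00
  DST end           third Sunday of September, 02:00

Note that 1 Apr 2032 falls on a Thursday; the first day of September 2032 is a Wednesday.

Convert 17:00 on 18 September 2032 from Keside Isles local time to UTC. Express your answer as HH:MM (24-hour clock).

16:15

1 April 2032 is a Thursday, so the first Sunday is April 4 and the fourth is April 25.
1 September 2032 is a Wednesday, so the first Sunday is September 5 and the third is September 19.
Daylight saving runs 25 April – 19 September; 18 September 2032 is inside that window, so Keside Isles is at UTC+00:45.
17:00 local − 0h45m = 16:15 UTC.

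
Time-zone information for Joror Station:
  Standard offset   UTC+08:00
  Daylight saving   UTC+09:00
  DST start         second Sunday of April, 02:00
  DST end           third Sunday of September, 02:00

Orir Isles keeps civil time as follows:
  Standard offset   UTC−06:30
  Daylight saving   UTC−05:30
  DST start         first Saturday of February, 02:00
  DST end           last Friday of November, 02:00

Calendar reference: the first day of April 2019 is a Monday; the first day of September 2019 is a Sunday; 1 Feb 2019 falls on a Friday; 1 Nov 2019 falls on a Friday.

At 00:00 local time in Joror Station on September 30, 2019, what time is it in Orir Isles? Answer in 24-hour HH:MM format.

1 April 2019 is a Monday, so the first Sunday is April 7 and the second is April 14.
1 September 2019 is a Sunday, so the first Sunday is September 1 and the third is September 15.
Daylight saving runs 14 April – 15 September; September 30, 2019 is outside that window, so Joror Station is on standard time at UTC+08:00.
00:00 Joror Station − 8h = 16:00 UTC (rolling into the previous day, 29 September 2019).
1 February 2019 is a Friday, so the first Saturday is February 2.
1 November 2019 is a Friday, so Fridays fall on 1, 8, 15, 22, 29; the last is November 29.
At the standard offset (UTC−06:30), 16:00 UTC − 6h30m = 09:30 Orir Isles standard time.
The standard-time date in Orir Isles, September 29, 2019, falls between 2 February and 29 November, so daylight saving is in effect and Orir Isles is at UTC−05:30.
16:00 UTC − 5h30m = 10:30 Orir Isles.

10:30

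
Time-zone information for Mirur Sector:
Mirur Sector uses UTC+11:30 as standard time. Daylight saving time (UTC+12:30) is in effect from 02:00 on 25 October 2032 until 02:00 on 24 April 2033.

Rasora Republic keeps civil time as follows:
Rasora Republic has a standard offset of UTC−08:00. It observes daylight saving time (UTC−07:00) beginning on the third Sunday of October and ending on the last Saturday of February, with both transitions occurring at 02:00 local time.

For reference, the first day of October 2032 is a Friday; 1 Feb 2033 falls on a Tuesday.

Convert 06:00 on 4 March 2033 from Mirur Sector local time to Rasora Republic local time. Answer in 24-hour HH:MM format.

09:30

4 March 2033 lies within the daylight-saving period (25 October 2032 – 24 April 2033), so Mirur Sector is on daylight time, UTC+12:30.
06:00 Mirur Sector − 12h30m = 17:30 UTC (rolling into the previous day, 3 March 2033).
1 October 2032 is a Friday, so the first Sunday is October 3 and the third is October 17.
1 February 2033 is a Tuesday, so Saturdays fall on 5, 12, 19, 26; the last is February 26.
At the standard offset (UTC−08:00), 17:30 UTC − 8h = 09:30 Rasora Republic standard time.
The standard-time date in Rasora Republic, 3 March 2033, does not fall between 17 October 2032 and 26 February 2033, so daylight saving is not in effect and Rasora Republic is at UTC−08:00.
17:30 UTC − 8h = 09:30 Rasora Republic.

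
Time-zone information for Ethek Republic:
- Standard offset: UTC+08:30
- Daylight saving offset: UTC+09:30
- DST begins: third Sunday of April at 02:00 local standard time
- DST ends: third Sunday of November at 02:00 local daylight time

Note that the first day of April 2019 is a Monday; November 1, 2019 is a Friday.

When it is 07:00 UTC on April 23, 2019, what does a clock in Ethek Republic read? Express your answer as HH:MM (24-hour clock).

1 April 2019 is a Monday, so the first Sunday is April 7 and the third is April 21.
1 November 2019 is a Friday, so the first Sunday is November 3 and the third is November 17.
At the standard offset (UTC+08:30), 07:00 UTC + 8h30m = 15:30 Ethek Republic standard time.
The standard-time date in Ethek Republic, April 23, 2019, falls between 21 April and 17 November, so daylight saving is in effect and Ethek Republic is at UTC+09:30.
07:00 UTC + 9h30m = 16:30 local.

16:30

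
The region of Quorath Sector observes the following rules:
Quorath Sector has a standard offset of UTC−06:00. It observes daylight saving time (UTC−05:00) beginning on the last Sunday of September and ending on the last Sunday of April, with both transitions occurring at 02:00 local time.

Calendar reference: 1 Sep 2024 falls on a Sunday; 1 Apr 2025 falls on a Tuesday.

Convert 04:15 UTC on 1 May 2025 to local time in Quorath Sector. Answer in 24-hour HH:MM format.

1 September 2024 is a Sunday, so Sundays fall on 1, 8, 15, 22, 29; the last is September 29.
1 April 2025 is a Tuesday, so Sundays fall on 6, 13, 20, 27; the last is April 27.
At the standard offset (UTC−06:00), 04:15 UTC − 6h = 22:15 Quorath Sector standard time (rolling into the previous day, 30 April 2025).
The standard-time date in Quorath Sector, 30 April 2025, is outside the daylight-saving period (29 September 2024 – 27 April 2025), so Quorath Sector is on standard time, UTC−06:00.
04:15 UTC − 6h = 22:15 local (rolling into the previous day, 30 April 2025).

22:15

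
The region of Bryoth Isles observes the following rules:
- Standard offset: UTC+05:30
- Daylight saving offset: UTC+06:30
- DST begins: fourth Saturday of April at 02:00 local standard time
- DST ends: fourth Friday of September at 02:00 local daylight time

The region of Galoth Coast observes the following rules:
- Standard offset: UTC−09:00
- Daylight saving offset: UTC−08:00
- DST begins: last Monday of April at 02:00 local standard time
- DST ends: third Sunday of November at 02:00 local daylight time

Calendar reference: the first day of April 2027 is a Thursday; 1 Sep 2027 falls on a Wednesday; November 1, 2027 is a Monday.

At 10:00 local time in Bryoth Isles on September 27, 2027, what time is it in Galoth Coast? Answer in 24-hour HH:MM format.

1 April 2027 is a Thursday, so the first Saturday is April 3 and the fourth is April 24.
1 September 2027 is a Wednesday, so the first Friday is September 3 and the fourth is September 24.
September 27, 2027 does not fall between 24 April and 24 September, so daylight saving is not in effect and Bryoth Isles is at UTC+05:30.
10:00 Bryoth Isles − 5h30m = 04:30 UTC.
1 April 2027 is a Thursday, so Mondays fall on 5, 12, 19, 26; the last is April 26.
1 November 2027 is a Monday, so the first Sunday is November 7 and the third is November 21.
At the standard offset (UTC−09:00), 04:30 UTC − 9h = 19:30 Galoth Coast standard time (rolling into the previous day, 26 September 2027).
The standard-time date in Galoth Coast, September 26, 2027, lies within the daylight-saving period (26 April – 21 November), so Galoth Coast is on daylight time, UTC−08:00.
04:30 UTC − 8h = 20:30 Galoth Coast (rolling into the previous day, 26 September 2027).

20:30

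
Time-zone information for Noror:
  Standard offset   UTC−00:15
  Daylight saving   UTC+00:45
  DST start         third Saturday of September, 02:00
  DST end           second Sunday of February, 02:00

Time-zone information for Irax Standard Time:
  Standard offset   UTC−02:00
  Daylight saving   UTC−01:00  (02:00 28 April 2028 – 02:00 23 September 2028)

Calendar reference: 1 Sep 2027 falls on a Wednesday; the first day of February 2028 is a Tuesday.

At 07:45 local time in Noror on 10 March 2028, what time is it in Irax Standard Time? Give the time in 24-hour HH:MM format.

1 September 2027 is a Wednesday, so the first Saturday is September 4 and the third is September 18.
1 February 2028 is a Tuesday, so the first Sunday is February 6 and the second is February 13.
10 March 2028 does not fall between 18 September 2027 and 13 February 2028, so daylight saving is not in effect and Noror is at UTC−00:15.
07:45 Noror + 0h15m = 08:00 UTC.
At the standard offset (UTC−02:00), 08:00 UTC − 2h = 06:00 Irax Standard Time standard time.
The standard-time date in Irax Standard Time, 10 March 2028, is outside the daylight-saving period (28 April – 23 September), so Irax Standard Time is on standard time, UTC−02:00.
08:00 UTC − 2h = 06:00 Irax Standard Time.

06:00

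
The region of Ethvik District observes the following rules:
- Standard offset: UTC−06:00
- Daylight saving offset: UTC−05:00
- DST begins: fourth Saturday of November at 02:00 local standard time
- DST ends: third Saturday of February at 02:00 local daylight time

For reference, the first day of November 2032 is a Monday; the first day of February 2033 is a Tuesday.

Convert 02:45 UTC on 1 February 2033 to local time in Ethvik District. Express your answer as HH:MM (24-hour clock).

1 November 2032 is a Monday, so the first Saturday is November 6 and the fourth is November 27.
1 February 2033 is a Tuesday, so the first Saturday is February 5 and the third is February 19.
At the standard offset (UTC−06:00), 02:45 UTC − 6h = 20:45 Ethvik District standard time (rolling into the previous day, 31 January 2033).
The standard-time date in Ethvik District, 31 January 2033, falls between 27 November 2032 and 19 February 2033, so daylight saving is in effect and Ethvik District is at UTC−05:00.
02:45 UTC − 5h = 21:45 local (rolling into the previous day, 31 January 2033).

21:45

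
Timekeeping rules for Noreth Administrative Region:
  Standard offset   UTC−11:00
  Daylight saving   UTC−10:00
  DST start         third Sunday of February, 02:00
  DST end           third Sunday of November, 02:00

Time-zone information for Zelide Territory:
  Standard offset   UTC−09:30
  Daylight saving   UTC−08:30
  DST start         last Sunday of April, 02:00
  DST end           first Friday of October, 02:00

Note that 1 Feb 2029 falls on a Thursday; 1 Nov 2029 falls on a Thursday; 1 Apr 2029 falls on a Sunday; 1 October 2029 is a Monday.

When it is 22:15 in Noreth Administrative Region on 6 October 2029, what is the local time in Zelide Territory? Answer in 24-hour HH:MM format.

22:45

1 February 2029 is a Thursday, so the first Sunday is February 4 and the third is February 18.
1 November 2029 is a Thursday, so the first Sunday is November 4 and the third is November 18.
6 October 2029 lies within the daylight-saving period (18 February – 18 November), so Noreth Administrative Region is on daylight time, UTC−10:00.
22:15 Noreth Administrative Region + 10h = 08:15 UTC (rolling into the next day, 7 October 2029).
1 April 2029 is a Sunday, so Sundays fall on 1, 8, 15, 22, 29; the last is April 29.
1 October 2029 is a Monday, so the first Friday is October 5.
At the standard offset (UTC−09:30), 08:15 UTC − 9h30m = 22:45 Zelide Territory standard time (rolling into the previous day, 6 October 2029).
The standard-time date in Zelide Territory, 6 October 2029, is outside the daylight-saving period (29 April – 5 October), so Zelide Territory is on standard time, UTC−09:30.
08:15 UTC − 9h30m = 22:45 Zelide Territory (rolling into the previous day, 6 October 2029).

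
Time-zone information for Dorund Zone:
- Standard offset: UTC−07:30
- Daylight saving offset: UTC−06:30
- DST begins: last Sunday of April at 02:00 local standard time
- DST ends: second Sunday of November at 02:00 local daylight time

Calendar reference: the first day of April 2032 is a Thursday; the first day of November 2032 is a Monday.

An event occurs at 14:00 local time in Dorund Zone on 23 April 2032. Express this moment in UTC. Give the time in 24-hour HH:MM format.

1 April 2032 is a Thursday, so Sundays fall on 4, 11, 18, 25; the last is April 25.
1 November 2032 is a Monday, so the first Sunday is November 7 and the second is November 14.
23 April 2032 does not fall between 25 April and 14 November, so daylight saving is not in effect and Dorund Zone is at UTC−07:30.
14:00 local + 7h30m = 21:30 UTC.

21:30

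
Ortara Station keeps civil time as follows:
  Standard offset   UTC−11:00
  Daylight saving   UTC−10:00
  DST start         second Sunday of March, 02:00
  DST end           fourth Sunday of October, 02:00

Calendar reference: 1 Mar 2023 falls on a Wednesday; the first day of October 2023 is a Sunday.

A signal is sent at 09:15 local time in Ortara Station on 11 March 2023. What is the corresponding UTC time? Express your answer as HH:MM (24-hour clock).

20:15

1 March 2023 is a Wednesday, so the first Sunday is March 5 and the second is March 12.
1 October 2023 is a Sunday, so the first Sunday is October 1 and the fourth is October 22.
11 March 2023 is outside the daylight-saving period (12 March – 22 October), so Ortara Station is on standard time, UTC−11:00.
09:15 local + 11h = 20:15 UTC.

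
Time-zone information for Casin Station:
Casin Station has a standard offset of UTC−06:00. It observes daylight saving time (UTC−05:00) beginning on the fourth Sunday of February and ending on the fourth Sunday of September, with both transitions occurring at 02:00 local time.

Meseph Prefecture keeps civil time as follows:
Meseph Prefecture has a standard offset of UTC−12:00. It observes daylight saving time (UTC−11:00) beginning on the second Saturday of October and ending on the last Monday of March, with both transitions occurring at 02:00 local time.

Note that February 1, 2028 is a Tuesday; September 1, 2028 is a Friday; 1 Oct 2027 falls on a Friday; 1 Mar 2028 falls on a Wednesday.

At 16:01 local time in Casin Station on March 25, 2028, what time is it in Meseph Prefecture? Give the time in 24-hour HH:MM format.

1 February 2028 is a Tuesday, so the first Sunday is February 6 and the fourth is February 27.
1 September 2028 is a Friday, so the first Sunday is September 3 and the fourth is September 24.
Daylight saving runs 27 February – 24 September; March 25, 2028 is inside that window, so Casin Station is at UTC−05:00.
16:01 Casin Station + 5h = 21:01 UTC.
1 October 2027 is a Friday, so the first Saturday is October 2 and the second is October 9.
1 March 2028 is a Wednesday, so Mondays fall on 6, 13, 20, 27; the last is March 27.
At the standard offset (UTC−12:00), 21:01 UTC − 12h = 09:01 Meseph Prefecture standard time.
The standard-time date in Meseph Prefecture, March 25, 2028, falls between 9 October 2027 and 27 March 2028, so daylight saving is in effect and Meseph Prefecture is at UTC−11:00.
21:01 UTC − 11h = 10:01 Meseph Prefecture.

10:01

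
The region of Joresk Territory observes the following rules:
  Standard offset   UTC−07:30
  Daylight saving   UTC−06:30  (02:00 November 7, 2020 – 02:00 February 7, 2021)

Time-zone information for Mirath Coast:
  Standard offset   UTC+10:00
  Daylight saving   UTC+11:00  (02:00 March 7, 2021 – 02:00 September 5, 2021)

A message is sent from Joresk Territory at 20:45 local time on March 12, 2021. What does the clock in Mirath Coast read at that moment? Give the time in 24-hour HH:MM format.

15:15

Daylight saving runs 7 November 2020 – 7 February 2021; March 12, 2021 is outside that window, so Joresk Territory is on standard time at UTC−07:30.
20:45 Joresk Territory + 7h30m = 04:15 UTC (rolling into the next day, 13 March 2021).
At the standard offset (UTC+10:00), 04:15 UTC + 10h = 14:15 Mirath Coast standard time.
The standard-time date in Mirath Coast, March 13, 2021, falls between 7 March and 5 September, so daylight saving is in effect and Mirath Coast is at UTC+11:00.
04:15 UTC + 11h = 15:15 Mirath Coast.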